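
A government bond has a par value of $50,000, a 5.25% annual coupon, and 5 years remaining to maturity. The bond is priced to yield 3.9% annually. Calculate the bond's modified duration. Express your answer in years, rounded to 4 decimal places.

4.3705 years

Periodic yield y = 0.039. First find Macaulay duration:
  t   CF        PV=CF/(1+0.039)^t    t·PV
  1     2,625.00     2,526.4678     2,526.4678
  2     2,625.00     2,431.6340     4,863.2681
  3     2,625.00     2,340.3600     7,021.0800
  4     2,625.00     2,252.5120     9,010.0481
  5    52,625.00    43,462.4667   217,312.3336
  Σ                 53,013.4405   240,733.1974
P = 53,013.4405; Macaulay duration = 240,733.1974 / 53,013.4405 = 4.54098 years.
Modified duration = D_Mac / (1 + y) = 4.54098 / 1.039 = 4.37053 years.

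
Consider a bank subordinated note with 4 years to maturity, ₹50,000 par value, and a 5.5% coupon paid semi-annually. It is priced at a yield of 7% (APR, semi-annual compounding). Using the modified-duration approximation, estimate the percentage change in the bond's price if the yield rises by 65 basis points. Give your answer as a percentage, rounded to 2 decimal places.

Periodic yield y = 0.035. Modified duration first:
  t   CF        PV=CF/(1+0.035)^t    t·PV
  1     1,375.00     1,328.5024     1,328.5024
  2     1,375.00     1,283.5772     2,567.1544
  3     1,375.00     1,240.1712     3,720.5137
  4     1,375.00     1,198.2331     4,792.9323
  5     1,375.00     1,157.7131     5,788.5655
  6     1,375.00     1,118.5634     6,711.3803
  7     1,375.00     1,080.7376     7,565.1630
  8    51,375.00    39,014.7687   312,118.1496
  Σ                 47,422.2667   344,592.3612
P = 47,422.2667; D_Mac = 7.26647 half-year periods = 3.63323 yrs; D_mod = 3.63323/(1+0.035) = 3.51037 yrs.
ΔP/P ≈ -D_mod · Δy = -3.51037 × (+0.0065) = -0.022817 = -2.2817%.

-2.28%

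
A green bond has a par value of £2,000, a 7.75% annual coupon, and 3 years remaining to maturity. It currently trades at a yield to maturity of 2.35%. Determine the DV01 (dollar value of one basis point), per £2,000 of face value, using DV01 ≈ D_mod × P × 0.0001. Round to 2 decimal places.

£0.63

Periodic yield y = 0.0235.
  t   CF        PV=CF/(1+0.0235)^t    t·PV
  1       155.00       151.4411       151.4411
  2       155.00       147.9640       295.9280
  3     2,155.00     2,009.9430     6,029.8289
  Σ                  2,309.3481     6,477.1980
P = 2,309.3481; D_Mac = 2.80477 yrs; D_mod = 2.74037 yrs.
DV01 ≈ 2.74037 × 2,309.3481 × 0.0001 = 0.632848.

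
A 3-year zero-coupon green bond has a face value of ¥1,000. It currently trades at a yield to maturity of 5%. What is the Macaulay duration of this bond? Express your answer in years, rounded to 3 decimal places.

3.000 years

A zero-coupon bond has a single cash flow at maturity, so its Macaulay duration equals its maturity: 3 years.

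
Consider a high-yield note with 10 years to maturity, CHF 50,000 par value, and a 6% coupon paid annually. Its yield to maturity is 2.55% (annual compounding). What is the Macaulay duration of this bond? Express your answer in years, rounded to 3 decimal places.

Periodic yield y = 0.0255. Discount each cash flow and weight by its year:
  t   CF        PV=CF/(1+0.0255)^t    t·PV
  1     3,000.00     2,925.4022     2,925.4022
  2     3,000.00     2,852.6594     5,705.3189
  3     3,000.00     2,781.7254     8,345.1763
  4     3,000.00     2,712.5553    10,850.2211
  5     3,000.00     2,645.1051    13,225.5254
  6     3,000.00     2,579.3321    15,475.9927
  7     3,000.00     2,515.1947    17,606.3626
  8     3,000.00     2,452.6520    19,621.2162
  9     3,000.00     2,391.6646    21,524.9812
  10   53,000.00    41,202.0877   412,020.8773
  Σ                 65,058.3786   527,301.0741
Price P = Σ PV = 65,058.3786.
Macaulay duration = Σ(t·PV) / P = 527,301.0741 / 65,058.3786 = 8.10504 years.

8.105 years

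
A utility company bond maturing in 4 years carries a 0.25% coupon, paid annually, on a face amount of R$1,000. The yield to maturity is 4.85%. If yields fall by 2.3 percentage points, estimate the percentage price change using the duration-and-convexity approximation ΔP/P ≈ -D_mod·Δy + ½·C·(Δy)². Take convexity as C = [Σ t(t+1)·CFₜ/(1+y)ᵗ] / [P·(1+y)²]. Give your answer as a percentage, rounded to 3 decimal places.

With y = 0.0485:
  t   CF        PV=CF/(1+0.0485)^t    t·PV        t(t+1)·PV
  1         2.50         2.3844         2.3844           4.7687
  2         2.50         2.2741         4.5481          13.6444
  3         2.50         2.1689         6.5066          26.0265
  4     1,002.50       829.4890     3,317.9561      16,589.7804
  Σ                    836.3163     3,331.3952      16,634.2200
P = 836.3163; D_Mac = 3.98342 yrs; D_mod = 3.79916 yrs; C = 18.09235.
Duration effect: -3.79916 × (-0.023) = +0.087381
Convexity effect: 0.5 × 18.09235 × (-0.023)² = +0.0047854
ΔP/P ≈ +0.087381 + 0.0047854 = +0.092166 = +9.2166%.

+9.217%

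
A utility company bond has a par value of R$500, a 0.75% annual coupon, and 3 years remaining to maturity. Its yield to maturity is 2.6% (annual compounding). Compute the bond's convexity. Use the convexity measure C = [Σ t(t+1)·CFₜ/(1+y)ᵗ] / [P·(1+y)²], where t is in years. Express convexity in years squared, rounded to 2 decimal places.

11.28

With y = 0.026:
  t   CF        PV=CF/(1+0.026)^t    t·PV        t(t+1)·PV
  1         3.75         3.6550         3.6550           7.3099
  2         3.75         3.5623         7.1247          21.3741
  3       503.75       466.4155     1,399.2465       5,596.9860
  Σ                    473.6328     1,410.0262       5,625.6701
P = 473.6328.
Convexity = Σ t(t+1)·PV / [P·(1+y)²] = 5,625.6701 / (473.6328 × 1.052676) = 11.28334.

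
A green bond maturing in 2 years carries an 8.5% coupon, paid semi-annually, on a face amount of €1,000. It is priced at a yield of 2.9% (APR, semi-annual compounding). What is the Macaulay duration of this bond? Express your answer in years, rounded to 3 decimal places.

Periodic yield y = 0.0145. Discount each cash flow and weight by its period:
  t   CF        PV=CF/(1+0.0145)^t    t·PV
  1        42.50        41.8926        41.8926
  2        42.50        41.2938        82.5876
  3        42.50        40.7036       122.1108
  4     1,042.50       984.1649     3,936.6595
  Σ                  1,108.0548     4,183.2504
Price P = Σ PV = 1,108.0548.
Macaulay duration = Σ(t·PV) / P = 4,183.2504 / 1,108.0548 = 3.77531 half-year periods.
In years: 3.77531 / 2 = 1.88765 years.

1.888 years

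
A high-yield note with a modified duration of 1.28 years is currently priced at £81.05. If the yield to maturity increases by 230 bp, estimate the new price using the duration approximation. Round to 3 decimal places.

£78.664

Duration approximation: ΔP/P ≈ -D_mod · Δy = -1.28 × (+0.023) = -0.029440.
New price ≈ 81.05 × (1 - 0.029440) = 78.663888.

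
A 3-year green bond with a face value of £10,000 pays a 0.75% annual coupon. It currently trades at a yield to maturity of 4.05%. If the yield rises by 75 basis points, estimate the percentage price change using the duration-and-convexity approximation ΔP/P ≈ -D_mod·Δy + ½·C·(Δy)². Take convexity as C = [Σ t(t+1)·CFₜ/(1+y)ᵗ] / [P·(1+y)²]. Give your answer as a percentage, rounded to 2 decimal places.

-2.11%

With y = 0.0405:
  t   CF        PV=CF/(1+0.0405)^t    t·PV        t(t+1)·PV
  1        75.00        72.0807        72.0807         144.1615
  2        75.00        69.2751       138.5502         415.6505
  3    10,075.00     8,943.7325    26,831.1975     107,324.7900
  Σ                  9,085.0883    27,041.8284     107,884.6020
P = 9,085.0883; D_Mac = 2.97651 yrs; D_mod = 2.86065 yrs; C = 10.96847.
Duration effect: -2.86065 × (+0.0075) = -0.021455
Convexity effect: 0.5 × 10.96847 × (0.0075)² = +0.0003085
ΔP/P ≈ -0.021455 + 0.0003085 = -0.021146 = -2.1146%.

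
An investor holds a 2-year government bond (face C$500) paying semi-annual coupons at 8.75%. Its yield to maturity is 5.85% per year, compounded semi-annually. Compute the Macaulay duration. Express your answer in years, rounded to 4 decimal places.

1.8813 years

Periodic yield y = 0.02925. Discount each cash flow and weight by its period:
  t   CF        PV=CF/(1+0.02925)^t    t·PV
  1       21.875        21.2533        21.2533
  2       21.875        20.6493        41.2987
  3       21.875        20.0625        60.1876
  4      521.875       465.0322     1,860.1286
  Σ                    526.9974     1,982.8682
Price P = Σ PV = 526.9974.
Macaulay duration = Σ(t·PV) / P = 1,982.8682 / 526.9974 = 3.76258 half-year periods.
In years: 3.76258 / 2 = 1.88129 years.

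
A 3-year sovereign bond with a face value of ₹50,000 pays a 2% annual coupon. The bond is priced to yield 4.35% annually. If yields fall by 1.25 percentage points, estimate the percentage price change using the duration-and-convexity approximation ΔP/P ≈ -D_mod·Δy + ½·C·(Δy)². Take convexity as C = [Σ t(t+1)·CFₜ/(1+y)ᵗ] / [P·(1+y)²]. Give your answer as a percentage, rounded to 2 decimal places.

+3.60%

With y = 0.0435:
  t   CF        PV=CF/(1+0.0435)^t    t·PV        t(t+1)·PV
  1     1,000.00       958.3134       958.3134       1,916.6267
  2     1,000.00       918.3645     1,836.7290       5,510.1871
  3    51,000.00    44,884.1304   134,652.3913     538,609.5654
  Σ                 46,760.8083   137,447.4337     546,036.3792
P = 46,760.8083; D_Mac = 2.93937 yrs; D_mod = 2.81684 yrs; C = 10.72395.
Duration effect: -2.81684 × (-0.0125) = +0.035210
Convexity effect: 0.5 × 10.72395 × (-0.0125)² = +0.0008378
ΔP/P ≈ +0.035210 + 0.0008378 = +0.036048 = +3.6048%.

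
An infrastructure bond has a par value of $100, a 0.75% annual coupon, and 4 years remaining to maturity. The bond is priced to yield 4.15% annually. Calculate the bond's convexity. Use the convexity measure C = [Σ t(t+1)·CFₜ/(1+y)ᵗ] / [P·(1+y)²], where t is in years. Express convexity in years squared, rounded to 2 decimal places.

18.14

With y = 0.0415:
  t   CF        PV=CF/(1+0.0415)^t    t·PV        t(t+1)·PV
  1         0.75         0.7201         0.7201           1.4402
  2         0.75         0.6914         1.3828           4.1485
  3         0.75         0.6639         1.9916           7.9664
  4       100.75        85.6265       342.5058       1,712.5291
  Σ                     87.7019       346.6004       1,726.0843
P = 87.7019.
Convexity = Σ t(t+1)·PV / [P·(1+y)²] = 1,726.0843 / (87.7019 × 1.084722) = 18.14407.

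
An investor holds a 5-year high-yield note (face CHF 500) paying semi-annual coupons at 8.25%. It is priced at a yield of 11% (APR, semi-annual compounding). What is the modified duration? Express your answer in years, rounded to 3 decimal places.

Periodic yield y = 0.055. First find Macaulay duration:
  t   CF        PV=CF/(1+0.055)^t    t·PV
  1       20.625        19.5498        19.5498
  2       20.625        18.5306        37.0612
  3       20.625        17.5645        52.6936
  4       20.625        16.6488        66.5954
  5       20.625        15.7809        78.9045
  6       20.625        14.9582        89.7492
  7       20.625        14.1784        99.2487
  8       20.625        13.4392       107.5138
  9       20.625        12.7386       114.6474
  10     520.625       304.7898     3,047.8980
  Σ                    448.1788     3,713.8614
P = 448.1788; Macaulay duration = 3,713.8614 / 448.1788 = 8.28656 half-year periods = 4.14328 years.
Modified duration = D_Mac / (1 + y) = 4.14328 / 1.055 = 3.92728 years.

3.927 years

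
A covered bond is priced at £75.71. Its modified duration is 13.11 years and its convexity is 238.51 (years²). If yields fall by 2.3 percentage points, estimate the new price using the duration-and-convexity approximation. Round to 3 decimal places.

Duration effect: -D_mod·Δy = -13.11 × (-0.023) = +0.301530
Convexity effect: ½·C·(Δy)² = 0.5 × 238.51 × (-0.023)² = +0.063085895
ΔP/P ≈ +0.301530 + 0.063085895 = +0.364615895
New price ≈ 75.71 × (1 + 0.364615895) = 103.31506941045.

£103.315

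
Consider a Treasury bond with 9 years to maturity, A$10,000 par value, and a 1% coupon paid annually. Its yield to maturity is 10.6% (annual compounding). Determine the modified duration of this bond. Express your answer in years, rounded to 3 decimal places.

7.622 years

Periodic yield y = 0.106. First find Macaulay duration:
  t   CF        PV=CF/(1+0.106)^t    t·PV
  1       100.00        90.4159        90.4159
  2       100.00        81.7504       163.5007
  3       100.00        73.9153       221.7460
  4       100.00        66.8312       267.3249
  5       100.00        60.4261       302.1304
  6       100.00        54.6348       327.8087
  7       100.00        49.3985       345.7898
  8       100.00        44.6641       357.3131
  9    10,100.00     4,078.7326    36,708.5931
  Σ                  4,600.7690    38,784.6228
P = 4,600.7690; Macaulay duration = 38,784.6228 / 4,600.7690 = 8.43003 years.
Modified duration = D_Mac / (1 + y) = 8.43003 / 1.106 = 7.62209 years.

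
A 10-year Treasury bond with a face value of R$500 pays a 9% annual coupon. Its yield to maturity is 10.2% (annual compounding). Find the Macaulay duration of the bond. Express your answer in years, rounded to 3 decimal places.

6.871 years

Periodic yield y = 0.102. Discount each cash flow and weight by its year:
  t   CF        PV=CF/(1+0.102)^t    t·PV
  1        45.00        40.8348        40.8348
  2        45.00        37.0552        74.1104
  3        45.00        33.6254       100.8763
  4        45.00        30.5131       122.0523
  5        45.00        27.6888       138.4441
  6        45.00        25.1260       150.7559
  7        45.00        22.8003       159.6024
  8        45.00        20.6900       165.5197
  9        45.00        18.7749       168.9743
  10      545.00       206.3386     2,063.3864
  Σ                    463.4472     3,184.5567
Price P = Σ PV = 463.4472.
Macaulay duration = Σ(t·PV) / P = 3,184.5567 / 463.4472 = 6.87145 years.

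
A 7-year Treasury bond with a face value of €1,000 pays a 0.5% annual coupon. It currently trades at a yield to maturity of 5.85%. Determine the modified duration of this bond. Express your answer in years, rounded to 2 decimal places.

6.49 years

Periodic yield y = 0.0585. First find Macaulay duration:
  t   CF        PV=CF/(1+0.0585)^t    t·PV
  1         5.00         4.7237         4.7237
  2         5.00         4.4626         8.9252
  3         5.00         4.2160        12.6479
  4         5.00         3.9830        15.9319
  5         5.00         3.7628        18.8142
  6         5.00         3.5549        21.3293
  7     1,005.00       675.0408     4,725.2856
  Σ                    699.7437     4,807.6577
P = 699.7437; Macaulay duration = 4,807.6577 / 699.7437 = 6.87060 years.
Modified duration = D_Mac / (1 + y) = 6.87060 / 1.0585 = 6.49088 years.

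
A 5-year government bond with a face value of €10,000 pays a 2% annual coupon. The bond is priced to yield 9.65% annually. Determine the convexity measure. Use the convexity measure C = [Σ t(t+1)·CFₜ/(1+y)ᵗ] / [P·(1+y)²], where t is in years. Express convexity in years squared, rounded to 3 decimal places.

With y = 0.0965:
  t   CF        PV=CF/(1+0.0965)^t    t·PV        t(t+1)·PV
  1       200.00       182.3985       182.3985         364.7971
  2       200.00       166.3461       332.6923         998.0768
  3       200.00       151.7065       455.1194       1,820.4776
  4       200.00       138.3552       553.4208       2,767.1038
  5    10,200.00     6,435.1251    32,175.6253     193,053.7519
  Σ                  7,073.9314    33,699.2563     199,004.2072
P = 7,073.9314.
Convexity = Σ t(t+1)·PV / [P·(1+y)²] = 199,004.2072 / (7,073.9314 × 1.202312) = 23.39829.

23.398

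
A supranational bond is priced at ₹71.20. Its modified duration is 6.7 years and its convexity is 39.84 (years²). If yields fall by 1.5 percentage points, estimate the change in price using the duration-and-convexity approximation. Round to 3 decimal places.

+₹7.475

Duration effect: -D_mod·Δy = -6.7 × (-0.015) = +0.100500
Convexity effect: ½·C·(Δy)² = 0.5 × 39.84 × (-0.015)² = +0.0044820
ΔP/P ≈ +0.100500 + 0.0044820 = +0.104982
ΔP ≈ 71.20 × (+0.104982) = +7.4747184.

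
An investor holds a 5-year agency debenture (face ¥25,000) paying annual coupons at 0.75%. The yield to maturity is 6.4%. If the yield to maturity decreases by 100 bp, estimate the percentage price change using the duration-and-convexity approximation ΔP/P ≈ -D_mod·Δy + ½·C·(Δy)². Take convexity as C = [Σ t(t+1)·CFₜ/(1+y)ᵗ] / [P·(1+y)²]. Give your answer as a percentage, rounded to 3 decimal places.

+4.747%

With y = 0.064:
  t   CF        PV=CF/(1+0.064)^t    t·PV        t(t+1)·PV
  1       187.50       176.2218       176.2218         352.4436
  2       187.50       165.6220       331.2440         993.7320
  3       187.50       155.6598       466.9793       1,867.9173
  4       187.50       146.2968       585.1871       2,925.9356
  5    25,187.50    18,470.4265    92,352.1325     554,112.7948
  Σ                 19,114.2268    93,911.7647     560,252.8232
P = 19,114.2268; D_Mac = 4.91319 yrs; D_mod = 4.61766 yrs; C = 25.89072.
Duration effect: -4.61766 × (-0.01) = +0.046177
Convexity effect: 0.5 × 25.89072 × (-0.01)² = +0.0012945
ΔP/P ≈ +0.046177 + 0.0012945 = +0.047471 = +4.7471%.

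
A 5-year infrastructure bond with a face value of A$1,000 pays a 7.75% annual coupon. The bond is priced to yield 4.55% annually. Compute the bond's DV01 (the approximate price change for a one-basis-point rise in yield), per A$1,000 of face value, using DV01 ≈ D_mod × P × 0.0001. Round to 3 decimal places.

Periodic yield y = 0.0455.
  t   CF        PV=CF/(1+0.0455)^t    t·PV
  1        77.50        74.1272        74.1272
  2        77.50        70.9012       141.8024
  3        77.50        67.8156       203.4468
  4        77.50        64.8643       259.4571
  5     1,077.50       862.5754     4,312.8772
  Σ                  1,140.2837     4,991.7108
P = 1,140.2837; D_Mac = 4.37760 yrs; D_mod = 4.18709 yrs.
DV01 ≈ 4.18709 × 1,140.2837 × 0.0001 = 0.477447.

A$0.477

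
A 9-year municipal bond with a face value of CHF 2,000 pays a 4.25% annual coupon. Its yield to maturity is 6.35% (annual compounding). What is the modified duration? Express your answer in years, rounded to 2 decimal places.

Periodic yield y = 0.0635. First find Macaulay duration:
  t   CF        PV=CF/(1+0.0635)^t    t·PV
  1        85.00        79.9248        79.9248
  2        85.00        75.1526       150.3052
  3        85.00        70.6653       211.9960
  4        85.00        66.4460       265.7841
  5        85.00        62.4786       312.3931
  6        85.00        58.7481       352.4887
  7        85.00        55.2404       386.6825
  8        85.00        51.9420       415.5363
  9     2,085.00     1,198.0325    10,782.2928
  Σ                  1,718.6304    12,957.4034
P = 1,718.6304; Macaulay duration = 12,957.4034 / 1,718.6304 = 7.53938 years.
Modified duration = D_Mac / (1 + y) = 7.53938 / 1.0635 = 7.08921 years.

7.09 years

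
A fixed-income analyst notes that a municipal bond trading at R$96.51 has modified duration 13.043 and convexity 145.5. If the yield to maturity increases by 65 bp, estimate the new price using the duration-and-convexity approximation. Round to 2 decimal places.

Duration effect: -D_mod·Δy = -13.043 × (+0.0065) = -0.0847795
Convexity effect: ½·C·(Δy)² = 0.5 × 145.5 × (0.0065)² = +0.0030736875
ΔP/P ≈ -0.0847795 + 0.0030736875 = -0.0817058125
New price ≈ 96.51 × (1 - 0.0817058125) = 88.624572035625.

R$88.62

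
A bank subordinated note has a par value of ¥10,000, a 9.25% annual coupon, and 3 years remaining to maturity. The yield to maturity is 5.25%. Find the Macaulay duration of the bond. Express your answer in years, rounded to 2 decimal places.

2.77 years

Periodic yield y = 0.0525. Discount each cash flow and weight by its year:
  t   CF        PV=CF/(1+0.0525)^t    t·PV
  1       925.00       878.8599       878.8599
  2       925.00       835.0212     1,670.0425
  3    10,925.00     9,370.3353    28,111.0059
  Σ                 11,084.2164    30,659.9083
Price P = Σ PV = 11,084.2164.
Macaulay duration = Σ(t·PV) / P = 30,659.9083 / 11,084.2164 = 2.76609 years.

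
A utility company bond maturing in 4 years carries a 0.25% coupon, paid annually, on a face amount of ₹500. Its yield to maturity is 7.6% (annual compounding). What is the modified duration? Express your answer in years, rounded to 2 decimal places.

Periodic yield y = 0.076. First find Macaulay duration:
  t   CF        PV=CF/(1+0.076)^t    t·PV
  1         1.25         1.1617         1.1617
  2         1.25         1.0797         2.1593
  3         1.25         1.0034         3.0102
  4       501.25       373.9429     1,495.7716
  Σ                    377.1877     1,502.1028
P = 377.1877; Macaulay duration = 1,502.1028 / 377.1877 = 3.98238 years.
Modified duration = D_Mac / (1 + y) = 3.98238 / 1.076 = 3.70109 years.

3.70 years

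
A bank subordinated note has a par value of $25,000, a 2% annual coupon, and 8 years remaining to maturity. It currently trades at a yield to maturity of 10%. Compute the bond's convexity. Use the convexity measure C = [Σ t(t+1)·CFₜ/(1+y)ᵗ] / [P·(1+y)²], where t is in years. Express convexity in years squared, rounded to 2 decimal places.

52.30

With y = 0.1:
  t   CF        PV=CF/(1+0.1)^t    t·PV        t(t+1)·PV
  1       500.00       454.5455       454.5455         909.0909
  2       500.00       413.2231       826.4463       2,479.3388
  3       500.00       375.6574     1,126.9722       4,507.8888
  4       500.00       341.5067     1,366.0269       6,830.1346
  5       500.00       310.4607     1,552.3033       9,313.8198
  6       500.00       282.2370     1,693.4218      11,853.9525
  7       500.00       256.5791     1,796.0534      14,368.4273
  8    25,500.00    11,895.9382    95,167.5056     856,507.5501
  Σ                 14,330.1476   103,983.2749     906,770.2029
P = 14,330.1476.
Convexity = Σ t(t+1)·PV / [P·(1+y)²] = 906,770.2029 / (14,330.1476 × 1.210000) = 52.29513.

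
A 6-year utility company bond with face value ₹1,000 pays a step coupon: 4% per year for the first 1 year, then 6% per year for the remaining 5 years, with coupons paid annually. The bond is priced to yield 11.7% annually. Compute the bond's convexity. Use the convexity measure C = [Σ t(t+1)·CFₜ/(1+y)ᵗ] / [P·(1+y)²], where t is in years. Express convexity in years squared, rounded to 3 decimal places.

With y = 0.117:
  t   CF        PV=CF/(1+0.117)^t    t·PV        t(t+1)·PV
  1        40.00        35.8102        35.8102          71.6204
  2        60.00        48.0889        96.1778         288.5334
  3        60.00        43.0518       129.1555         516.6221
  4        60.00        38.5424       154.1695         770.8477
  5        60.00        34.5053       172.5263       1,035.1580
  6     1,060.00       545.7413     3,274.4478      22,921.1349
  Σ                    745.7399     3,862.2872      25,603.9165
P = 745.7399.
Convexity = Σ t(t+1)·PV / [P·(1+y)²] = 25,603.9165 / (745.7399 × 1.247689) = 27.51773.

27.518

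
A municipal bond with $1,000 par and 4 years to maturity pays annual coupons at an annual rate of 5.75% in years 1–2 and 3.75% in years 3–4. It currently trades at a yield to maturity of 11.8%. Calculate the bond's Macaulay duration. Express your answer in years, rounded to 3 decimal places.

3.654 years

Periodic yield y = 0.118. Discount each cash flow and weight by its year:
  t   CF        PV=CF/(1+0.118)^t    t·PV
  1        57.50        51.4311        51.4311
  2        57.50        46.0028        92.0056
  3        37.50        26.8353        80.5058
  4     1,037.50       664.0807     2,656.3230
  Σ                    788.3499     2,880.2655
Price P = Σ PV = 788.3499.
Macaulay duration = Σ(t·PV) / P = 2,880.2655 / 788.3499 = 3.65354 years.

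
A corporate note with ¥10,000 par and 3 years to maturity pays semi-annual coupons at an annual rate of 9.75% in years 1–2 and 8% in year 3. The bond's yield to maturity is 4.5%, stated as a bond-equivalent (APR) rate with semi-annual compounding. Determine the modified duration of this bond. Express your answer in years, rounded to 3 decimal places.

2.637 years

Periodic yield y = 0.0225. First find Macaulay duration:
  t   CF        PV=CF/(1+0.0225)^t    t·PV
  1       487.50       476.7726       476.7726
  2       487.50       466.2813       932.5626
  3       487.50       456.0208     1,368.0625
  4       487.50       445.9861     1,783.9445
  5       400.00       357.8849     1,789.4246
  6    10,400.00     9,100.2524    54,601.5146
  Σ                 11,303.1982    60,952.2814
P = 11,303.1982; Macaulay duration = 60,952.2814 / 11,303.1982 = 5.39248 half-year periods = 2.69624 years.
Modified duration = D_Mac / (1 + y) = 2.69624 / 1.0225 = 2.63691 years.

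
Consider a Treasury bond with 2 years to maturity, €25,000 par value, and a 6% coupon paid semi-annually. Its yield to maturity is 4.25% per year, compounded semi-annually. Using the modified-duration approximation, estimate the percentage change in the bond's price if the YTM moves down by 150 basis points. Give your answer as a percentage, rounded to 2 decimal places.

+2.81%

Periodic yield y = 0.02125. Modified duration first:
  t   CF        PV=CF/(1+0.02125)^t    t·PV
  1       750.00       734.3941       734.3941
  2       750.00       719.1130     1,438.2259
  3       750.00       704.1498     2,112.4494
  4    25,750.00    23,672.7633    94,691.0531
  Σ                 25,830.4202    98,976.1225
P = 25,830.4202; D_Mac = 3.83177 half-year periods = 1.91588 yrs; D_mod = 1.91588/(1+0.02125) = 1.87602 yrs.
ΔP/P ≈ -D_mod · Δy = -1.87602 × (-0.015) = +0.028140 = +2.8140%.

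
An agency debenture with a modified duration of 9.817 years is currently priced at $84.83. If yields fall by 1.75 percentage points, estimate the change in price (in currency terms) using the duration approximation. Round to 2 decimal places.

Duration approximation: ΔP/P ≈ -D_mod · Δy = -9.817 × (-0.0175) = +0.1717975.
ΔP ≈ 84.83 × (+0.1717975) = +14.573581925.

+$14.57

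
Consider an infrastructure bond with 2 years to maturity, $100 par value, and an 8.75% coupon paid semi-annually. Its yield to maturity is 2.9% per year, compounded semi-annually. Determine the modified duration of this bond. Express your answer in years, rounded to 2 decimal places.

1.86 years

Periodic yield y = 0.0145. First find Macaulay duration:
  t   CF        PV=CF/(1+0.0145)^t    t·PV
  1        4.375         4.3125         4.3125
  2        4.375         4.2508         8.5017
  3        4.375         4.1901        12.5702
  4      104.375        98.5345       394.1380
  Σ                    111.2879       419.5223
P = 111.2879; Macaulay duration = 419.5223 / 111.2879 = 3.76970 half-year periods = 1.88485 years.
Modified duration = D_Mac / (1 + y) = 1.88485 / 1.0145 = 1.85791 years.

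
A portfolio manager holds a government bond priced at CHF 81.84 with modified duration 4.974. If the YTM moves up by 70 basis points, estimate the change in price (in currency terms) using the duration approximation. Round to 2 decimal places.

-CHF 2.85

Duration approximation: ΔP/P ≈ -D_mod · Δy = -4.974 × (+0.007) = -0.034818.
ΔP ≈ 81.84 × (-0.034818) = -2.84950512.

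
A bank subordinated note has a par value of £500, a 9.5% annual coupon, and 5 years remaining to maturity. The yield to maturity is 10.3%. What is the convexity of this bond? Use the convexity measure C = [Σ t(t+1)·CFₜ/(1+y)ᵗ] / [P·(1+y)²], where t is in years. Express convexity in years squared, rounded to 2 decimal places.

19.40

With y = 0.103:
  t   CF        PV=CF/(1+0.103)^t    t·PV        t(t+1)·PV
  1        47.50        43.0644        43.0644          86.1287
  2        47.50        39.0429        78.0859         234.2577
  3        47.50        35.3971       106.1912         424.7646
  4        47.50        32.0916       128.3665         641.8323
  5       547.50       335.3564     1,676.7819      10,060.6911
  Σ                    484.9524     2,032.4897      11,447.6744
P = 484.9524.
Convexity = Σ t(t+1)·PV / [P·(1+y)²] = 11,447.6744 / (484.9524 × 1.216609) = 19.40292.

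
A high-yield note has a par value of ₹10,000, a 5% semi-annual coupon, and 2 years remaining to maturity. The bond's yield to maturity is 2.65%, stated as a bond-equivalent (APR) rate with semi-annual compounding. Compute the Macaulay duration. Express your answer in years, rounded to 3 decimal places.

1.930 years

Periodic yield y = 0.01325. Discount each cash flow and weight by its period:
  t   CF        PV=CF/(1+0.01325)^t    t·PV
  1       250.00       246.7308       246.7308
  2       250.00       243.5044       487.0088
  3       250.00       240.3201       720.9604
  4    10,250.00     9,724.2791    38,897.1164
  Σ                 10,454.8345    40,351.8165
Price P = Σ PV = 10,454.8345.
Macaulay duration = Σ(t·PV) / P = 40,351.8165 / 10,454.8345 = 3.85963 half-year periods.
In years: 3.85963 / 2 = 1.92982 years.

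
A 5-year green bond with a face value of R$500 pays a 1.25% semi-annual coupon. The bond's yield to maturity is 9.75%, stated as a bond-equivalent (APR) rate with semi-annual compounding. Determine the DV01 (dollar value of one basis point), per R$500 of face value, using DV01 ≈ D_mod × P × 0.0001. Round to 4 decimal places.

Periodic yield y = 0.04875.
  t   CF        PV=CF/(1+0.04875)^t    t·PV
  1        3.125         2.9797         2.9797
  2        3.125         2.8412         5.6825
  3        3.125         2.7092         8.1275
  4        3.125         2.5832        10.3329
  5        3.125         2.4631        12.3157
  6        3.125         2.3486        14.0919
  7        3.125         2.2395        15.6763
  8        3.125         2.1354        17.0830
  9        3.125         2.0361        18.3250
  10     503.125       312.5764     3,125.7638
  Σ                    334.9125     3,230.3784
P = 334.9125; D_Mac = 9.64544 half-year periods = 4.82272 yrs; D_mod = 4.59854 yrs.
DV01 ≈ 4.59854 × 334.9125 × 0.0001 = 0.154011.

R$0.1540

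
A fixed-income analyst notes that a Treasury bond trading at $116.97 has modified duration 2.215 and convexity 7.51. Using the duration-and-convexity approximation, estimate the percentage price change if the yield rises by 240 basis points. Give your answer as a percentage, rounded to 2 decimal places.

-5.10%

Duration effect: -D_mod·Δy = -2.215 × (+0.024) = -0.053160
Convexity effect: ½·C·(Δy)² = 0.5 × 7.51 × (0.024)² = +0.00216288
ΔP/P ≈ -0.053160 + 0.00216288 = -0.05099712
= -5.099712%.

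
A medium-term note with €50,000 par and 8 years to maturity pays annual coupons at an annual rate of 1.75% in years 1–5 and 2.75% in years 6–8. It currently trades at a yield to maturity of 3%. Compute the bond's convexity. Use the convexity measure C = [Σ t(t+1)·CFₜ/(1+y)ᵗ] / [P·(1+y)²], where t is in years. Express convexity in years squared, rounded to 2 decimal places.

With y = 0.03:
  t   CF        PV=CF/(1+0.03)^t    t·PV        t(t+1)·PV
  1       875.00       849.5146       849.5146       1,699.0291
  2       875.00       824.7714     1,649.5428       4,948.6285
  3       875.00       800.7490     2,402.2469       9,608.9874
  4       875.00       777.4262     3,109.7047      15,548.5233
  5       875.00       754.7827     3,773.9134      22,643.4806
  6     1,375.00     1,151.5409     6,909.2451      48,364.7158
  7     1,375.00     1,118.0008     7,826.0058      62,608.0464
  8    51,375.00    40,555.8994   324,447.1953   2,920,024.7577
  Σ                 46,832.6849   350,967.3686   3,085,446.1689
P = 46,832.6849.
Convexity = Σ t(t+1)·PV / [P·(1+y)²] = 3,085,446.1689 / (46,832.6849 × 1.060900) = 62.10041.

62.10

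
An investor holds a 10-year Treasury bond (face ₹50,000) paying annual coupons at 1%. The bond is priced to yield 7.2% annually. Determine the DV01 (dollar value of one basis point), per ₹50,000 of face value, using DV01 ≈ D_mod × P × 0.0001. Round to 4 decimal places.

₹24.8722

Periodic yield y = 0.072.
  t   CF        PV=CF/(1+0.072)^t    t·PV
  1       500.00       466.4179       466.4179
  2       500.00       435.0913       870.1827
  3       500.00       405.8688     1,217.6063
  4       500.00       378.6089     1,514.4358
  5       500.00       353.1800     1,765.8999
  6       500.00       329.4589     1,976.7536
  7       500.00       307.3311     2,151.3177
  8       500.00       286.6895     2,293.5157
  9       500.00       267.4342     2,406.9078
  10   50,500.00    25,196.6918   251,966.9184
  Σ                 28,426.7725   266,629.9557
P = 28,426.7725; D_Mac = 9.37954 yrs; D_mod = 8.74957 yrs.
DV01 ≈ 8.74957 × 28,426.7725 × 0.0001 = 24.872197.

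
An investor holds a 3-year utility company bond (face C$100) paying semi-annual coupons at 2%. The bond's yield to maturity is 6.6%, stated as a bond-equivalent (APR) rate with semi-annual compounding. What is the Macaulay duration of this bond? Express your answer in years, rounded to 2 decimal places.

Periodic yield y = 0.033. Discount each cash flow and weight by its period:
  t   CF        PV=CF/(1+0.033)^t    t·PV
  1         1.00         0.9681         0.9681
  2         1.00         0.9371         1.8743
  3         1.00         0.9072         2.7216
  4         1.00         0.8782         3.5128
  5         1.00         0.8502         4.2508
  6       101.00        83.1227       498.7360
  Σ                     87.6634       512.0635
Price P = Σ PV = 87.6634.
Macaulay duration = Σ(t·PV) / P = 512.0635 / 87.6634 = 5.84125 half-year periods.
In years: 5.84125 / 2 = 2.92062 years.

2.92 years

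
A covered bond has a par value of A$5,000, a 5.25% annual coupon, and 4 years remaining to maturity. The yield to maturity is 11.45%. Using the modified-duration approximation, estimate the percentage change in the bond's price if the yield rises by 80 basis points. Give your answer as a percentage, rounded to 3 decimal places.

Periodic yield y = 0.1145. Modified duration first:
  t   CF        PV=CF/(1+0.1145)^t    t·PV
  1       262.50       235.5316       235.5316
  2       262.50       211.3339       422.6678
  3       262.50       189.6222       568.8665
  4     5,262.50     3,410.9222    13,643.6889
  Σ                  4,047.4099    14,870.7548
P = 4,047.4099; D_Mac = 3.67414 yrs; D_mod = 3.67414/(1+0.1145) = 3.29667 yrs.
ΔP/P ≈ -D_mod · Δy = -3.29667 × (+0.008) = -0.026373 = -2.6373%.

-2.637%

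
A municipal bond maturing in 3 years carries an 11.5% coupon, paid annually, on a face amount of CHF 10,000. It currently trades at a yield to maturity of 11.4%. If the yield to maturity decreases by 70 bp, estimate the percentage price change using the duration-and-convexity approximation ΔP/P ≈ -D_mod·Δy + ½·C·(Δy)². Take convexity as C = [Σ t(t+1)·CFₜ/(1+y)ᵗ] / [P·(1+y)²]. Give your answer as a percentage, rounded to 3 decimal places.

+1.718%

With y = 0.114:
  t   CF        PV=CF/(1+0.114)^t    t·PV        t(t+1)·PV
  1     1,150.00     1,032.3160     1,032.3160       2,064.6320
  2     1,150.00       926.6750     1,853.3501       5,560.0502
  3    11,150.00     8,065.2771    24,195.8314      96,783.3256
  Σ                 10,024.2681    27,081.4974     104,408.0077
P = 10,024.2681; D_Mac = 2.70159 yrs; D_mod = 2.42513 yrs; C = 8.39287.
Duration effect: -2.42513 × (-0.007) = +0.016976
Convexity effect: 0.5 × 8.39287 × (-0.007)² = +0.0002056
ΔP/P ≈ +0.016976 + 0.0002056 = +0.017182 = +1.7182%.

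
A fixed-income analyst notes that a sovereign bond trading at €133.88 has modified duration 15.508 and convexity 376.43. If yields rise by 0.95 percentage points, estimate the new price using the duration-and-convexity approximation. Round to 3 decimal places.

€116.430

Duration effect: -D_mod·Δy = -15.508 × (+0.0095) = -0.147326
Convexity effect: ½·C·(Δy)² = 0.5 × 376.43 × (0.0095)² = +0.01698640375
ΔP/P ≈ -0.147326 + 0.01698640375 = -0.13033959625
New price ≈ 133.88 × (1 - 0.13033959625) = 116.43013485405.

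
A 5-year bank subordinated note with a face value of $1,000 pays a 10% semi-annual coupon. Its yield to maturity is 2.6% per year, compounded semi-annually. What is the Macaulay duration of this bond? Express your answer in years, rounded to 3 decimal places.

Periodic yield y = 0.013. Discount each cash flow and weight by its period:
  t   CF        PV=CF/(1+0.013)^t    t·PV
  1        50.00        49.3583        49.3583
  2        50.00        48.7249        97.4498
  3        50.00        48.0996       144.2989
  4        50.00        47.4824       189.9294
  5        50.00        46.8730       234.3650
  6        50.00        46.2715       277.6288
  7        50.00        45.6777       319.7436
  8        50.00        45.0915       360.7318
  9        50.00        44.5128       400.6153
  10    1,050.00       922.7729     9,227.7293
  Σ                  1,344.8646    11,301.8503
Price P = Σ PV = 1,344.8646.
Macaulay duration = Σ(t·PV) / P = 11,301.8503 / 1,344.8646 = 8.40371 half-year periods.
In years: 8.40371 / 2 = 4.20185 years.

4.202 years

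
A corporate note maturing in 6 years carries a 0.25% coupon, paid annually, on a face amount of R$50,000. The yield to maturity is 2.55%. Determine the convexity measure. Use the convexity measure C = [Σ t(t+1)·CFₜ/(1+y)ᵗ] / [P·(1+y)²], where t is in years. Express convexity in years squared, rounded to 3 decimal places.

39.579

With y = 0.0255:
  t   CF        PV=CF/(1+0.0255)^t    t·PV        t(t+1)·PV
  1       125.00       121.8918       121.8918         243.7835
  2       125.00       118.8608       237.7216         713.1649
  3       125.00       115.9052       347.7157       1,390.8627
  4       125.00       113.0231       452.0925       2,260.4627
  5       125.00       110.2127       551.0636       3,306.3814
  6    50,125.00    43,096.3409   258,578.0451   1,810,046.3157
  Σ                 43,676.2345   260,288.5303   1,817,960.9709
P = 43,676.2345.
Convexity = Σ t(t+1)·PV / [P·(1+y)²] = 1,817,960.9709 / (43,676.2345 × 1.051650) = 39.57929.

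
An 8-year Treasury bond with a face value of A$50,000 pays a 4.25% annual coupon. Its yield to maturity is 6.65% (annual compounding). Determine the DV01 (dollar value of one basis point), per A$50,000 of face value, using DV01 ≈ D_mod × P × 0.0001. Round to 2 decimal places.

Periodic yield y = 0.0665.
  t   CF        PV=CF/(1+0.0665)^t    t·PV
  1     2,125.00     1,992.4988     1,992.4988
  2     2,125.00     1,868.2596     3,736.5191
  3     2,125.00     1,751.7671     5,255.3012
  4     2,125.00     1,642.5383     6,570.1531
  5     2,125.00     1,540.1203     7,700.6013
  6     2,125.00     1,444.0884     8,664.5303
  7     2,125.00     1,354.0444     9,478.3110
  8    52,125.00    31,142.9099   249,143.2794
  Σ                 42,736.2267   292,541.1943
P = 42,736.2267; D_Mac = 6.84527 yrs; D_mod = 6.41845 yrs.
DV01 ≈ 6.41845 × 42,736.2267 × 0.0001 = 27.430023.

A$27.43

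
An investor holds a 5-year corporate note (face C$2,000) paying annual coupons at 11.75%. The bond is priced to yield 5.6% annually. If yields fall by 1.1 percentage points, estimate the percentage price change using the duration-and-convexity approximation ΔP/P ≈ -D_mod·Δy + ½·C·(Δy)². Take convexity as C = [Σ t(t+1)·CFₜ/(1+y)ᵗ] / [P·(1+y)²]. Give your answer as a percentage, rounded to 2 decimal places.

+4.46%

With y = 0.056:
  t   CF        PV=CF/(1+0.056)^t    t·PV        t(t+1)·PV
  1       235.00       222.5379       222.5379         445.0758
  2       235.00       210.7366       421.4733       1,264.4198
  3       235.00       199.5612       598.6836       2,394.7344
  4       235.00       188.9784       755.9136       3,779.5682
  5     2,235.00     1,701.9937     8,509.9683      51,059.8096
  Σ                  2,523.8078    10,508.5766      58,943.6077
P = 2,523.8078; D_Mac = 4.16378 yrs; D_mod = 3.94297 yrs; C = 20.94366.
Duration effect: -3.94297 × (-0.011) = +0.043373
Convexity effect: 0.5 × 20.94366 × (-0.011)² = +0.0012671
ΔP/P ≈ +0.043373 + 0.0012671 = +0.044640 = +4.4640%.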